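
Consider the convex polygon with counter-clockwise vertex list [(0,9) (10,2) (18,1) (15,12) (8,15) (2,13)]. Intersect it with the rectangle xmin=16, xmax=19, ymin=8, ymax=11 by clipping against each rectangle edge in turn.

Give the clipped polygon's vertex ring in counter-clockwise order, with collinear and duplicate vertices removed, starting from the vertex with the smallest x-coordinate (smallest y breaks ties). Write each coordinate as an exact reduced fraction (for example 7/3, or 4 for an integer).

Clipped polygon: [(16,8) (177/11,8) (16,25/3)]

1. After x ≥ 16: [(16,5/4) (18,1) (16,25/3)]
2. After x ≤ 19: [(16,5/4) (18,1) (16,25/3)]
3. After y ≥ 8: [(16,8) (177/11,8) (16,25/3)]
4. After y ≤ 11: [(16,8) (177/11,8) (16,25/3)]
5. Canonical ring: [(16,8) (177/11,8) (16,25/3)]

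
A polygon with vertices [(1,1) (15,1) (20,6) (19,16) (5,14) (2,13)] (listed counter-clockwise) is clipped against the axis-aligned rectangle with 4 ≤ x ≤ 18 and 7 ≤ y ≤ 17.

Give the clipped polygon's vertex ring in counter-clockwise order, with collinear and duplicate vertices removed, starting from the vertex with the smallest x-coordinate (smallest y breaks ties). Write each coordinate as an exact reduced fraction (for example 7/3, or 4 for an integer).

1. After x ≥ 4: [(4,1) (15,1) (20,6) (19,16) (5,14) (4,41/3)]
2. After x ≤ 18: [(4,1) (15,1) (18,4) (18,111/7) (5,14) (4,41/3)]
3. After y ≥ 7: [(4,7) (18,7) (18,111/7) (5,14) (4,41/3)]
4. After y ≤ 17: [(4,7) (18,7) (18,111/7) (5,14) (4,41/3)]
5. Canonical ring: [(4,7) (18,7) (18,111/7) (5,14) (4,41/3)]

Clipped polygon: [(4,7) (18,7) (18,111/7) (5,14) (4,41/3)]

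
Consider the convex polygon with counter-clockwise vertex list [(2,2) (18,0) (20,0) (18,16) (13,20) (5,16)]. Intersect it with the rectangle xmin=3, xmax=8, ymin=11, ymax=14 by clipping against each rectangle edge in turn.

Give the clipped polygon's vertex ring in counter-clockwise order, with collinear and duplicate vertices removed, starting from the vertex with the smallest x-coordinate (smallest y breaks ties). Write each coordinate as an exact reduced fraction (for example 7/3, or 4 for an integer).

1. After x ≥ 3: [(3,20/3) (3,15/8) (18,0) (20,0) (18,16) (13,20) (5,16)]
2. After x ≤ 8: [(3,20/3) (3,15/8) (8,5/4) (8,35/2) (5,16)]
3. After y ≥ 11: [(55/14,11) (8,11) (8,35/2) (5,16)]
4. After y ≤ 14: [(32/7,14) (55/14,11) (8,11) (8,14)]
5. Canonical ring: [(55/14,11) (8,11) (8,14) (32/7,14)]

Clipped polygon: [(55/14,11) (8,11) (8,14) (32/7,14)]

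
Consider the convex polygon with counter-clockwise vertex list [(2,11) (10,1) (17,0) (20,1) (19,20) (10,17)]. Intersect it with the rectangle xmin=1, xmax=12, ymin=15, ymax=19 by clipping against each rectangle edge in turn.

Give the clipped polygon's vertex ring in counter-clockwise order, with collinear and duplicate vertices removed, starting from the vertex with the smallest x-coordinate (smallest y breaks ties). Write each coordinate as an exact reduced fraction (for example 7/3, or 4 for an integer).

Clipped polygon: [(22/3,15) (12,15) (12,53/3) (10,17)]

1. After x ≥ 1: [(2,11) (10,1) (17,0) (20,1) (19,20) (10,17)]
2. After x ≤ 12: [(2,11) (10,1) (12,5/7) (12,53/3) (10,17)]
3. After y ≥ 15: [(22/3,15) (12,15) (12,53/3) (10,17)]
4. After y ≤ 19: [(22/3,15) (12,15) (12,53/3) (10,17)]
5. Canonical ring: [(22/3,15) (12,15) (12,53/3) (10,17)]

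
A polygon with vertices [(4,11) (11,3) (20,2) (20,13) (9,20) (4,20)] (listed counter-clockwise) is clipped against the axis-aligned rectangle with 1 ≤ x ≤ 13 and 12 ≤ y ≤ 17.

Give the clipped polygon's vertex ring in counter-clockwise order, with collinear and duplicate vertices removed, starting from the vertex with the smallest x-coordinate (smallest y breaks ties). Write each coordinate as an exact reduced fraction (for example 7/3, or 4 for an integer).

Clipped polygon: [(4,12) (13,12) (13,17) (4,17)]

1. After x ≥ 1: [(4,11) (11,3) (20,2) (20,13) (9,20) (4,20)]
2. After x ≤ 13: [(4,11) (11,3) (13,25/9) (13,192/11) (9,20) (4,20)]
3. After y ≥ 12: [(4,12) (13,12) (13,192/11) (9,20) (4,20)]
4. After y ≤ 17: [(4,17) (4,12) (13,12) (13,17)]
5. Canonical ring: [(4,12) (13,12) (13,17) (4,17)]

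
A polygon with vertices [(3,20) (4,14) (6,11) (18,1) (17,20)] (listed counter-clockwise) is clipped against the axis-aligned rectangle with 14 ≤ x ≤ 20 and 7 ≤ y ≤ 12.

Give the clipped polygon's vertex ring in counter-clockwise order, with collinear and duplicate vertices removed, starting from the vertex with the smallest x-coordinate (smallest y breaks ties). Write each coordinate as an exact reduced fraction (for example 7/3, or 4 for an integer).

Clipped polygon: [(14,7) (336/19,7) (331/19,12) (14,12)]

1. After x ≥ 14: [(14,20) (14,13/3) (18,1) (17,20)]
2. After x ≤ 20: [(14,20) (14,13/3) (18,1) (17,20)]
3. After y ≥ 7: [(14,20) (14,7) (336/19,7) (17,20)]
4. After y ≤ 12: [(14,12) (14,7) (336/19,7) (331/19,12)]
5. Canonical ring: [(14,7) (336/19,7) (331/19,12) (14,12)]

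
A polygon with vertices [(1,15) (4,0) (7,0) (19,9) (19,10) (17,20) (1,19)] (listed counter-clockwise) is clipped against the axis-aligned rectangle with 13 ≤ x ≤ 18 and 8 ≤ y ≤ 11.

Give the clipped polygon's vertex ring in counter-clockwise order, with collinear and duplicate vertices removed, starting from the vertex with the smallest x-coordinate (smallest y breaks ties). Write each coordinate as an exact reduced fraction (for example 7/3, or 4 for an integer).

Clipped polygon: [(13,8) (53/3,8) (18,33/4) (18,11) (13,11)]

1. After x ≥ 13: [(13,9/2) (19,9) (19,10) (17,20) (13,79/4)]
2. After x ≤ 18: [(13,9/2) (18,33/4) (18,15) (17,20) (13,79/4)]
3. After y ≥ 8: [(13,8) (53/3,8) (18,33/4) (18,15) (17,20) (13,79/4)]
4. After y ≤ 11: [(13,11) (13,8) (53/3,8) (18,33/4) (18,11)]
5. Canonical ring: [(13,8) (53/3,8) (18,33/4) (18,11) (13,11)]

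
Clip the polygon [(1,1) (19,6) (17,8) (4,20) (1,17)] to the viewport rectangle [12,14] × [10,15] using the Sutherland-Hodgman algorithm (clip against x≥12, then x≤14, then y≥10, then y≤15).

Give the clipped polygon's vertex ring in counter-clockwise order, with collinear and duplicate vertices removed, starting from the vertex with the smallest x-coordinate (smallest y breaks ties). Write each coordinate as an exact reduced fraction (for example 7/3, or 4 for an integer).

1. After x ≥ 12: [(12,73/18) (19,6) (17,8) (12,164/13)]
2. After x ≤ 14: [(12,73/18) (14,83/18) (14,140/13) (12,164/13)]
3. After y ≥ 10: [(12,10) (14,10) (14,140/13) (12,164/13)]
4. After y ≤ 15: [(12,10) (14,10) (14,140/13) (12,164/13)]
5. Canonical ring: [(12,10) (14,10) (14,140/13) (12,164/13)]

Clipped polygon: [(12,10) (14,10) (14,140/13) (12,164/13)]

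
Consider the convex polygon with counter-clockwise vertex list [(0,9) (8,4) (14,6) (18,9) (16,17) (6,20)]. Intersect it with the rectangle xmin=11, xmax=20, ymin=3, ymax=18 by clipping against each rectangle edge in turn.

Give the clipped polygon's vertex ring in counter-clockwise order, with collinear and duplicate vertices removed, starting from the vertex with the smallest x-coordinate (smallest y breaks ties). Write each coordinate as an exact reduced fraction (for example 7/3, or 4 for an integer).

Clipped polygon: [(11,5) (14,6) (18,9) (16,17) (38/3,18) (11,18)]

1. After x ≥ 11: [(11,5) (14,6) (18,9) (16,17) (11,37/2)]
2. After x ≤ 20: [(11,5) (14,6) (18,9) (16,17) (11,37/2)]
3. After y ≥ 3: [(11,5) (14,6) (18,9) (16,17) (11,37/2)]
4. After y ≤ 18: [(11,18) (11,5) (14,6) (18,9) (16,17) (38/3,18)]
5. Canonical ring: [(11,5) (14,6) (18,9) (16,17) (38/3,18) (11,18)]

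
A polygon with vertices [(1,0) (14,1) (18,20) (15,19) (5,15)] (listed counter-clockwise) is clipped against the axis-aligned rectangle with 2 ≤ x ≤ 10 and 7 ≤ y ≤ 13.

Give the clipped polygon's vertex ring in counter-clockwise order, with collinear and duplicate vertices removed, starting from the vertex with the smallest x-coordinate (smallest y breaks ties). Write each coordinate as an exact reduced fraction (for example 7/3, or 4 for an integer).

Clipped polygon: [(43/15,7) (10,7) (10,13) (67/15,13)]

1. After x ≥ 2: [(2,15/4) (2,1/13) (14,1) (18,20) (15,19) (5,15)]
2. After x ≤ 10: [(2,15/4) (2,1/13) (10,9/13) (10,17) (5,15)]
3. After y ≥ 7: [(43/15,7) (10,7) (10,17) (5,15)]
4. After y ≤ 13: [(67/15,13) (43/15,7) (10,7) (10,13)]
5. Canonical ring: [(43/15,7) (10,7) (10,13) (67/15,13)]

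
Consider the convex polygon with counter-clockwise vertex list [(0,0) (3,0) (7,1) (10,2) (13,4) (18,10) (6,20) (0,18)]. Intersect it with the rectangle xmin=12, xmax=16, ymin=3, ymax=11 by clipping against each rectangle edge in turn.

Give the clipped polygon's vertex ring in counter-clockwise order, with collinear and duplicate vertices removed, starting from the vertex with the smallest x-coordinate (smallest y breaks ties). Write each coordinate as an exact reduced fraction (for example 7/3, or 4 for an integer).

1. After x ≥ 12: [(12,10/3) (13,4) (18,10) (12,15)]
2. After x ≤ 16: [(12,10/3) (13,4) (16,38/5) (16,35/3) (12,15)]
3. After y ≥ 3: [(12,10/3) (13,4) (16,38/5) (16,35/3) (12,15)]
4. After y ≤ 11: [(12,11) (12,10/3) (13,4) (16,38/5) (16,11)]
5. Canonical ring: [(12,10/3) (13,4) (16,38/5) (16,11) (12,11)]

Clipped polygon: [(12,10/3) (13,4) (16,38/5) (16,11) (12,11)]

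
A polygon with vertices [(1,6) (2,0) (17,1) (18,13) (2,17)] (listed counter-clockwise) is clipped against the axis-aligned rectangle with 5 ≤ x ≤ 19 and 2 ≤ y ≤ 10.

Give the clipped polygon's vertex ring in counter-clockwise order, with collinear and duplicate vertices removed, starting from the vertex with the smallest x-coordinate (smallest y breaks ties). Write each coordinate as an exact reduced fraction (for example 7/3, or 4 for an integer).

Clipped polygon: [(5,2) (205/12,2) (71/4,10) (5,10)]

1. After x ≥ 5: [(5,1/5) (17,1) (18,13) (5,65/4)]
2. After x ≤ 19: [(5,1/5) (17,1) (18,13) (5,65/4)]
3. After y ≥ 2: [(5,2) (205/12,2) (18,13) (5,65/4)]
4. After y ≤ 10: [(5,10) (5,2) (205/12,2) (71/4,10)]
5. Canonical ring: [(5,2) (205/12,2) (71/4,10) (5,10)]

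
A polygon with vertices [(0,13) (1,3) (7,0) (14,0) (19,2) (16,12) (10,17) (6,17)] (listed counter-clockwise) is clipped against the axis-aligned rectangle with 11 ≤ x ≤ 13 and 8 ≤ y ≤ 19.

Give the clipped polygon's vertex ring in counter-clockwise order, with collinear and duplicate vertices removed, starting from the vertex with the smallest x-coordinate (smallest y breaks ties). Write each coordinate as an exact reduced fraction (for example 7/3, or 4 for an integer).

Clipped polygon: [(11,8) (13,8) (13,29/2) (11,97/6)]

1. After x ≥ 11: [(11,0) (14,0) (19,2) (16,12) (11,97/6)]
2. After x ≤ 13: [(11,0) (13,0) (13,29/2) (11,97/6)]
3. After y ≥ 8: [(11,8) (13,8) (13,29/2) (11,97/6)]
4. After y ≤ 19: [(11,8) (13,8) (13,29/2) (11,97/6)]
5. Canonical ring: [(11,8) (13,8) (13,29/2) (11,97/6)]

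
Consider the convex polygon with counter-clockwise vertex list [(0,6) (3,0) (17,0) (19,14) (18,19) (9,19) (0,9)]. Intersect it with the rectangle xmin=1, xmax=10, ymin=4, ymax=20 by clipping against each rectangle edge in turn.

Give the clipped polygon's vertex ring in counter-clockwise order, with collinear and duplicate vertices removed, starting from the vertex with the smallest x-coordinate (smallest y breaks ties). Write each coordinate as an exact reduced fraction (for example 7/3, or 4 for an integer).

1. After x ≥ 1: [(1,4) (3,0) (17,0) (19,14) (18,19) (9,19) (1,91/9)]
2. After x ≤ 10: [(1,4) (3,0) (10,0) (10,19) (9,19) (1,91/9)]
3. After y ≥ 4: [(1,4) (1,4) (10,4) (10,19) (9,19) (1,91/9)]
4. After y ≤ 20: [(1,4) (1,4) (10,4) (10,19) (9,19) (1,91/9)]
5. Canonical ring: [(1,4) (10,4) (10,19) (9,19) (1,91/9)]

Clipped polygon: [(1,4) (10,4) (10,19) (9,19) (1,91/9)]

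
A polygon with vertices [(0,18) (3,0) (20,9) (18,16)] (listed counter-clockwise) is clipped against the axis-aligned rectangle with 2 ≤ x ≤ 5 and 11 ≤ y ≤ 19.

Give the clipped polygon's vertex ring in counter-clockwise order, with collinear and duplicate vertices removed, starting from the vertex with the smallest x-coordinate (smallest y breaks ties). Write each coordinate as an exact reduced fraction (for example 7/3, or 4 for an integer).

Clipped polygon: [(2,11) (5,11) (5,157/9) (2,160/9)]

1. After x ≥ 2: [(2,160/9) (2,6) (3,0) (20,9) (18,16)]
2. After x ≤ 5: [(5,157/9) (2,160/9) (2,6) (3,0) (5,18/17)]
3. After y ≥ 11: [(5,11) (5,157/9) (2,160/9) (2,11)]
4. After y ≤ 19: [(5,11) (5,157/9) (2,160/9) (2,11)]
5. Canonical ring: [(2,11) (5,11) (5,157/9) (2,160/9)]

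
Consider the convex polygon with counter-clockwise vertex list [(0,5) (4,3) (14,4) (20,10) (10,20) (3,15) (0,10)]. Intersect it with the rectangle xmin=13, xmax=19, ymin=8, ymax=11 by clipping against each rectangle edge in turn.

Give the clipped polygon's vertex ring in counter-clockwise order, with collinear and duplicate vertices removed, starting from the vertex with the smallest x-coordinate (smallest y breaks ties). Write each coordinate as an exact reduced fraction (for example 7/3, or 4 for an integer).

Clipped polygon: [(13,8) (18,8) (19,9) (19,11) (13,11)]

1. After x ≥ 13: [(13,39/10) (14,4) (20,10) (13,17)]
2. After x ≤ 19: [(13,39/10) (14,4) (19,9) (19,11) (13,17)]
3. After y ≥ 8: [(13,8) (18,8) (19,9) (19,11) (13,17)]
4. After y ≤ 11: [(13,11) (13,8) (18,8) (19,9) (19,11) (19,11)]
5. Canonical ring: [(13,8) (18,8) (19,9) (19,11) (13,11)]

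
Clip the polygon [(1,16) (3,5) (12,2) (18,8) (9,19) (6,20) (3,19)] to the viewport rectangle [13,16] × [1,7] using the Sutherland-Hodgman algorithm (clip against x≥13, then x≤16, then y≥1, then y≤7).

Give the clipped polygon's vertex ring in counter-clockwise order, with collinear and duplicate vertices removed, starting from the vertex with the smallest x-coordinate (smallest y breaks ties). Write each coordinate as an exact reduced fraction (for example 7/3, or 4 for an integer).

1. After x ≥ 13: [(13,3) (18,8) (13,127/9)]
2. After x ≤ 16: [(13,3) (16,6) (16,94/9) (13,127/9)]
3. After y ≥ 1: [(13,3) (16,6) (16,94/9) (13,127/9)]
4. After y ≤ 7: [(13,7) (13,3) (16,6) (16,7)]
5. Canonical ring: [(13,3) (16,6) (16,7) (13,7)]

Clipped polygon: [(13,3) (16,6) (16,7) (13,7)]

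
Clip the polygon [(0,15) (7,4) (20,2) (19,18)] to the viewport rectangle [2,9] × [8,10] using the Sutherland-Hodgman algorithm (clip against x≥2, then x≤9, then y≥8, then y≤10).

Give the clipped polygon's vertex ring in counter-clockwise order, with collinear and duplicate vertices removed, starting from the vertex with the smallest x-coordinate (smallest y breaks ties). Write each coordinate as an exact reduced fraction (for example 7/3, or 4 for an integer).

Clipped polygon: [(35/11,10) (49/11,8) (9,8) (9,10)]

1. After x ≥ 2: [(2,291/19) (2,83/7) (7,4) (20,2) (19,18)]
2. After x ≤ 9: [(9,312/19) (2,291/19) (2,83/7) (7,4) (9,48/13)]
3. After y ≥ 8: [(9,8) (9,312/19) (2,291/19) (2,83/7) (49/11,8)]
4. After y ≤ 10: [(9,8) (9,10) (35/11,10) (49/11,8)]
5. Canonical ring: [(35/11,10) (49/11,8) (9,8) (9,10)]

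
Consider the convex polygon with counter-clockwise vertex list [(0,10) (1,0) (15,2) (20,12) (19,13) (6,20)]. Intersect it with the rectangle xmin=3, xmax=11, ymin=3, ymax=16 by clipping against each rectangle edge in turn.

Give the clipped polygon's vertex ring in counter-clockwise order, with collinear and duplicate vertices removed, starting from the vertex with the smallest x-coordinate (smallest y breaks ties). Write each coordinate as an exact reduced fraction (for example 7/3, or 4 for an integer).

Clipped polygon: [(3,3) (11,3) (11,16) (18/5,16) (3,15)]

1. After x ≥ 3: [(3,15) (3,2/7) (15,2) (20,12) (19,13) (6,20)]
2. After x ≤ 11: [(3,15) (3,2/7) (11,10/7) (11,225/13) (6,20)]
3. After y ≥ 3: [(3,15) (3,3) (11,3) (11,225/13) (6,20)]
4. After y ≤ 16: [(18/5,16) (3,15) (3,3) (11,3) (11,16)]
5. Canonical ring: [(3,3) (11,3) (11,16) (18/5,16) (3,15)]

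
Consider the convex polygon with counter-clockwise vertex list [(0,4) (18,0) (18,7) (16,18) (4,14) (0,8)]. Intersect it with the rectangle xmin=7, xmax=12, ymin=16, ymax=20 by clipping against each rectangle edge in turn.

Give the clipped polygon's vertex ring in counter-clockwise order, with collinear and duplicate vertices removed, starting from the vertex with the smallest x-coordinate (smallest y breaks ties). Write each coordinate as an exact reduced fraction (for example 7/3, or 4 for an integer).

Clipped polygon: [(10,16) (12,16) (12,50/3)]

1. After x ≥ 7: [(7,22/9) (18,0) (18,7) (16,18) (7,15)]
2. After x ≤ 12: [(7,22/9) (12,4/3) (12,50/3) (7,15)]
3. After y ≥ 16: [(12,16) (12,50/3) (10,16)]
4. After y ≤ 20: [(12,16) (12,50/3) (10,16)]
5. Canonical ring: [(10,16) (12,16) (12,50/3)]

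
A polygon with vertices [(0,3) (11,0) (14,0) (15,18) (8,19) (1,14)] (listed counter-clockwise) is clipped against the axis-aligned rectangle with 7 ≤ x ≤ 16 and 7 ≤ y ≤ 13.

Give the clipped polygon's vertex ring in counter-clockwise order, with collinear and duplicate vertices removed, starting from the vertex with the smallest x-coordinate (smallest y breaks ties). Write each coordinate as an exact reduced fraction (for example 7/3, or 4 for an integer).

1. After x ≥ 7: [(7,12/11) (11,0) (14,0) (15,18) (8,19) (7,128/7)]
2. After x ≤ 16: [(7,12/11) (11,0) (14,0) (15,18) (8,19) (7,128/7)]
3. After y ≥ 7: [(7,7) (259/18,7) (15,18) (8,19) (7,128/7)]
4. After y ≤ 13: [(7,13) (7,7) (259/18,7) (265/18,13)]
5. Canonical ring: [(7,7) (259/18,7) (265/18,13) (7,13)]

Clipped polygon: [(7,7) (259/18,7) (265/18,13) (7,13)]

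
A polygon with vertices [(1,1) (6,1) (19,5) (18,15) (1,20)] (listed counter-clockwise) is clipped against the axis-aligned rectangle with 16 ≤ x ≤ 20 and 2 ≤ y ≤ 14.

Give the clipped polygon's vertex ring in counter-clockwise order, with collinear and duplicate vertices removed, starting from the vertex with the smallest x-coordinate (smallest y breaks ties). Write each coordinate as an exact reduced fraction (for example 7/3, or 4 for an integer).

Clipped polygon: [(16,53/13) (19,5) (181/10,14) (16,14)]

1. After x ≥ 16: [(16,53/13) (19,5) (18,15) (16,265/17)]
2. After x ≤ 20: [(16,53/13) (19,5) (18,15) (16,265/17)]
3. After y ≥ 2: [(16,53/13) (19,5) (18,15) (16,265/17)]
4. After y ≤ 14: [(16,14) (16,53/13) (19,5) (181/10,14)]
5. Canonical ring: [(16,53/13) (19,5) (181/10,14) (16,14)]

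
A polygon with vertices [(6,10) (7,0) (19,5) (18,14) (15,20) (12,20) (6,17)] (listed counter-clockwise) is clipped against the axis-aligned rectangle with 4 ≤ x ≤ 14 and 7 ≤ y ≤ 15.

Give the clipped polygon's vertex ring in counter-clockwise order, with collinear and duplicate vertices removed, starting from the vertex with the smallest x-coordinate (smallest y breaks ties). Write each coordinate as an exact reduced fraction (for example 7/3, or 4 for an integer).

1. After x ≥ 4: [(6,10) (7,0) (19,5) (18,14) (15,20) (12,20) (6,17)]
2. After x ≤ 14: [(6,10) (7,0) (14,35/12) (14,20) (12,20) (6,17)]
3. After y ≥ 7: [(6,10) (63/10,7) (14,7) (14,20) (12,20) (6,17)]
4. After y ≤ 15: [(6,15) (6,10) (63/10,7) (14,7) (14,15)]
5. Canonical ring: [(6,10) (63/10,7) (14,7) (14,15) (6,15)]

Clipped polygon: [(6,10) (63/10,7) (14,7) (14,15) (6,15)]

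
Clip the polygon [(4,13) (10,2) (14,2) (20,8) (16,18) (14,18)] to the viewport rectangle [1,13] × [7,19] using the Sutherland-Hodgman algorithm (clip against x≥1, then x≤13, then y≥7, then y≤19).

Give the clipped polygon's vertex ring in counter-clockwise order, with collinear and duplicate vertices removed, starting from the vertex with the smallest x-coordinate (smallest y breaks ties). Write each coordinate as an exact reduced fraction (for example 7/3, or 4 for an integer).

Clipped polygon: [(4,13) (80/11,7) (13,7) (13,35/2)]

1. After x ≥ 1: [(4,13) (10,2) (14,2) (20,8) (16,18) (14,18)]
2. After x ≤ 13: [(13,35/2) (4,13) (10,2) (13,2)]
3. After y ≥ 7: [(13,7) (13,35/2) (4,13) (80/11,7)]
4. After y ≤ 19: [(13,7) (13,35/2) (4,13) (80/11,7)]
5. Canonical ring: [(4,13) (80/11,7) (13,7) (13,35/2)]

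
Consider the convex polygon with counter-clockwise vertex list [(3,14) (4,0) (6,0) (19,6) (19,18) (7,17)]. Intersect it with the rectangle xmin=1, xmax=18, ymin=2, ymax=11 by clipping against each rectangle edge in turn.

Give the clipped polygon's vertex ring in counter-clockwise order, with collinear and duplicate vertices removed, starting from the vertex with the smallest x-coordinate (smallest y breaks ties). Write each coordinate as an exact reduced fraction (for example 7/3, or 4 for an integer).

Clipped polygon: [(45/14,11) (27/7,2) (31/3,2) (18,72/13) (18,11)]

1. After x ≥ 1: [(3,14) (4,0) (6,0) (19,6) (19,18) (7,17)]
2. After x ≤ 18: [(3,14) (4,0) (6,0) (18,72/13) (18,215/12) (7,17)]
3. After y ≥ 2: [(3,14) (27/7,2) (31/3,2) (18,72/13) (18,215/12) (7,17)]
4. After y ≤ 11: [(45/14,11) (27/7,2) (31/3,2) (18,72/13) (18,11)]
5. Canonical ring: [(45/14,11) (27/7,2) (31/3,2) (18,72/13) (18,11)]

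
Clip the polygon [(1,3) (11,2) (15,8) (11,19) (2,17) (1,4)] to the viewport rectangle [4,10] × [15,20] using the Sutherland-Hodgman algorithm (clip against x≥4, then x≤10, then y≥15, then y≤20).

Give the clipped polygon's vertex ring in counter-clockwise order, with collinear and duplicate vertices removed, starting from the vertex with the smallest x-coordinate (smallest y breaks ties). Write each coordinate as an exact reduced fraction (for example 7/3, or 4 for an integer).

Clipped polygon: [(4,15) (10,15) (10,169/9) (4,157/9)]

1. After x ≥ 4: [(4,27/10) (11,2) (15,8) (11,19) (4,157/9)]
2. After x ≤ 10: [(4,27/10) (10,21/10) (10,169/9) (4,157/9)]
3. After y ≥ 15: [(4,15) (10,15) (10,169/9) (4,157/9)]
4. After y ≤ 20: [(4,15) (10,15) (10,169/9) (4,157/9)]
5. Canonical ring: [(4,15) (10,15) (10,169/9) (4,157/9)]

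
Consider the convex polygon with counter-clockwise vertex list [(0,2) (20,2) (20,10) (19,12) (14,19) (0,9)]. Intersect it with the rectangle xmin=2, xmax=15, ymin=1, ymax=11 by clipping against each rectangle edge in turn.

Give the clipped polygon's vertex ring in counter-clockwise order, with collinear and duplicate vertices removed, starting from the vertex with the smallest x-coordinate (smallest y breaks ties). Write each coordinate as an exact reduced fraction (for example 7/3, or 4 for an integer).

1. After x ≥ 2: [(2,2) (20,2) (20,10) (19,12) (14,19) (2,73/7)]
2. After x ≤ 15: [(2,2) (15,2) (15,88/5) (14,19) (2,73/7)]
3. After y ≥ 1: [(2,2) (15,2) (15,88/5) (14,19) (2,73/7)]
4. After y ≤ 11: [(2,2) (15,2) (15,11) (14/5,11) (2,73/7)]
5. Canonical ring: [(2,2) (15,2) (15,11) (14/5,11) (2,73/7)]

Clipped polygon: [(2,2) (15,2) (15,11) (14/5,11) (2,73/7)]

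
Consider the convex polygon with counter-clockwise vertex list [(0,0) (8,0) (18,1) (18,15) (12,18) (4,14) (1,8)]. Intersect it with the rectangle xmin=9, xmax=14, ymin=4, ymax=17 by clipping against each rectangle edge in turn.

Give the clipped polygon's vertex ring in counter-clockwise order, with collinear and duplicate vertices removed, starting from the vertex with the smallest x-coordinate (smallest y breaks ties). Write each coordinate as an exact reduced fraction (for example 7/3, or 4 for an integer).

1. After x ≥ 9: [(9,1/10) (18,1) (18,15) (12,18) (9,33/2)]
2. After x ≤ 14: [(9,1/10) (14,3/5) (14,17) (12,18) (9,33/2)]
3. After y ≥ 4: [(9,4) (14,4) (14,17) (12,18) (9,33/2)]
4. After y ≤ 17: [(9,4) (14,4) (14,17) (14,17) (10,17) (9,33/2)]
5. Canonical ring: [(9,4) (14,4) (14,17) (10,17) (9,33/2)]

Clipped polygon: [(9,4) (14,4) (14,17) (10,17) (9,33/2)]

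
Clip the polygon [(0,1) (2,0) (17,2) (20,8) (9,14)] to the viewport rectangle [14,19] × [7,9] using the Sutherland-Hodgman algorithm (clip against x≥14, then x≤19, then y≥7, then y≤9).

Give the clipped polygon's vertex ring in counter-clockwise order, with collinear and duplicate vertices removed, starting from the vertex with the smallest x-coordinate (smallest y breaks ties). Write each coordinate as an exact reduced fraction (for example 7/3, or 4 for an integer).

Clipped polygon: [(14,7) (19,7) (19,94/11) (109/6,9) (14,9)]

1. After x ≥ 14: [(14,8/5) (17,2) (20,8) (14,124/11)]
2. After x ≤ 19: [(14,8/5) (17,2) (19,6) (19,94/11) (14,124/11)]
3. After y ≥ 7: [(14,7) (19,7) (19,94/11) (14,124/11)]
4. After y ≤ 9: [(14,9) (14,7) (19,7) (19,94/11) (109/6,9)]
5. Canonical ring: [(14,7) (19,7) (19,94/11) (109/6,9) (14,9)]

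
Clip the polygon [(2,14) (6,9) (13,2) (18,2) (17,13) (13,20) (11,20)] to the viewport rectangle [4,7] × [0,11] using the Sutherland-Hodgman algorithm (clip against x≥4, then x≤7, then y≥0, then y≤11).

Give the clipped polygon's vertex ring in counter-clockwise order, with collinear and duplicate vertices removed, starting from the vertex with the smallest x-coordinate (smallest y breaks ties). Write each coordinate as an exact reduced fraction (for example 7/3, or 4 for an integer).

1. After x ≥ 4: [(4,46/3) (4,23/2) (6,9) (13,2) (18,2) (17,13) (13,20) (11,20)]
2. After x ≤ 7: [(7,52/3) (4,46/3) (4,23/2) (6,9) (7,8)]
3. After y ≥ 0: [(7,52/3) (4,46/3) (4,23/2) (6,9) (7,8)]
4. After y ≤ 11: [(7,11) (22/5,11) (6,9) (7,8)]
5. Canonical ring: [(22/5,11) (6,9) (7,8) (7,11)]

Clipped polygon: [(22/5,11) (6,9) (7,8) (7,11)]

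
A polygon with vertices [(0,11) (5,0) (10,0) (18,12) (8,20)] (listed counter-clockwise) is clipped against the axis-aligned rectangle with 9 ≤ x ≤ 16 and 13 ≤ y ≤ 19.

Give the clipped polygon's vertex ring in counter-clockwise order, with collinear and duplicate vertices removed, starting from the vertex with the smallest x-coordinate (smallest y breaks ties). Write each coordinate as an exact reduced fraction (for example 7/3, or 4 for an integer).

1. After x ≥ 9: [(9,0) (10,0) (18,12) (9,96/5)]
2. After x ≤ 16: [(9,0) (10,0) (16,9) (16,68/5) (9,96/5)]
3. After y ≥ 13: [(9,13) (16,13) (16,68/5) (9,96/5)]
4. After y ≤ 19: [(9,19) (9,13) (16,13) (16,68/5) (37/4,19)]
5. Canonical ring: [(9,13) (16,13) (16,68/5) (37/4,19) (9,19)]

Clipped polygon: [(9,13) (16,13) (16,68/5) (37/4,19) (9,19)]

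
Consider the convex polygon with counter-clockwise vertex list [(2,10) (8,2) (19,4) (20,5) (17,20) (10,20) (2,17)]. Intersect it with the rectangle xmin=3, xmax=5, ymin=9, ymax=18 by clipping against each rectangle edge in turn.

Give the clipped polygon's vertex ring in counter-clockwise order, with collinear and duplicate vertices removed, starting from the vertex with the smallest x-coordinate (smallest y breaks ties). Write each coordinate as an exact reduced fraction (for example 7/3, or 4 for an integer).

1. After x ≥ 3: [(3,26/3) (8,2) (19,4) (20,5) (17,20) (10,20) (3,139/8)]
2. After x ≤ 5: [(3,26/3) (5,6) (5,145/8) (3,139/8)]
3. After y ≥ 9: [(3,9) (5,9) (5,145/8) (3,139/8)]
4. After y ≤ 18: [(3,9) (5,9) (5,18) (14/3,18) (3,139/8)]
5. Canonical ring: [(3,9) (5,9) (5,18) (14/3,18) (3,139/8)]

Clipped polygon: [(3,9) (5,9) (5,18) (14/3,18) (3,139/8)]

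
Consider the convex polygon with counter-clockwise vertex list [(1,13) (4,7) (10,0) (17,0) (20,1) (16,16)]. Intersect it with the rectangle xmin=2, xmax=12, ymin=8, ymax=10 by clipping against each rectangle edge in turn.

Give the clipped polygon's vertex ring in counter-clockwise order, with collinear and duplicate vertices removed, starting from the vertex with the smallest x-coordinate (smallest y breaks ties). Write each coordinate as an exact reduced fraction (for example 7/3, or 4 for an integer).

1. After x ≥ 2: [(2,66/5) (2,11) (4,7) (10,0) (17,0) (20,1) (16,16)]
2. After x ≤ 12: [(12,76/5) (2,66/5) (2,11) (4,7) (10,0) (12,0)]
3. After y ≥ 8: [(12,8) (12,76/5) (2,66/5) (2,11) (7/2,8)]
4. After y ≤ 10: [(12,8) (12,10) (5/2,10) (7/2,8)]
5. Canonical ring: [(5/2,10) (7/2,8) (12,8) (12,10)]

Clipped polygon: [(5/2,10) (7/2,8) (12,8) (12,10)]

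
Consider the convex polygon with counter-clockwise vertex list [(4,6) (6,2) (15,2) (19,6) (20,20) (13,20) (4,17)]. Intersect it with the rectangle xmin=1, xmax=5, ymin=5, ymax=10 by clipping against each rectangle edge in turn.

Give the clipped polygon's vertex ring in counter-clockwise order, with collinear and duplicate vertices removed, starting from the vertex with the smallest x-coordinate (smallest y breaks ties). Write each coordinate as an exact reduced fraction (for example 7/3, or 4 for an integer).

Clipped polygon: [(4,6) (9/2,5) (5,5) (5,10) (4,10)]

1. After x ≥ 1: [(4,6) (6,2) (15,2) (19,6) (20,20) (13,20) (4,17)]
2. After x ≤ 5: [(4,6) (5,4) (5,52/3) (4,17)]
3. After y ≥ 5: [(4,6) (9/2,5) (5,5) (5,52/3) (4,17)]
4. After y ≤ 10: [(4,10) (4,6) (9/2,5) (5,5) (5,10)]
5. Canonical ring: [(4,6) (9/2,5) (5,5) (5,10) (4,10)]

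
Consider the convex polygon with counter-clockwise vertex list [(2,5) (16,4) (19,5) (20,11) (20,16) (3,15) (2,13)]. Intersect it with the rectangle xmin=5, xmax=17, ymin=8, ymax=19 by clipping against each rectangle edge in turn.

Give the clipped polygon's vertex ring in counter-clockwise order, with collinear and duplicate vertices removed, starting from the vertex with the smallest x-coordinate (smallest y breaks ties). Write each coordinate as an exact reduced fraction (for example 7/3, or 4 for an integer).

Clipped polygon: [(5,8) (17,8) (17,269/17) (5,257/17)]

1. After x ≥ 5: [(5,67/14) (16,4) (19,5) (20,11) (20,16) (5,257/17)]
2. After x ≤ 17: [(5,67/14) (16,4) (17,13/3) (17,269/17) (5,257/17)]
3. After y ≥ 8: [(5,8) (17,8) (17,269/17) (5,257/17)]
4. After y ≤ 19: [(5,8) (17,8) (17,269/17) (5,257/17)]
5. Canonical ring: [(5,8) (17,8) (17,269/17) (5,257/17)]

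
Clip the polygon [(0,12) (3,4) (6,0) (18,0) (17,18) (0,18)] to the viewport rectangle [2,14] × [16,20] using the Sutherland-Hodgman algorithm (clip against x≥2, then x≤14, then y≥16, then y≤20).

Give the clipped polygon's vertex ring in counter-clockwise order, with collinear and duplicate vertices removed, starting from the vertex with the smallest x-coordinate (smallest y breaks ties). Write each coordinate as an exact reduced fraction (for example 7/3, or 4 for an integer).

Clipped polygon: [(2,16) (14,16) (14,18) (2,18)]

1. After x ≥ 2: [(2,20/3) (3,4) (6,0) (18,0) (17,18) (2,18)]
2. After x ≤ 14: [(2,20/3) (3,4) (6,0) (14,0) (14,18) (2,18)]
3. After y ≥ 16: [(2,16) (14,16) (14,18) (2,18)]
4. After y ≤ 20: [(2,16) (14,16) (14,18) (2,18)]
5. Canonical ring: [(2,16) (14,16) (14,18) (2,18)]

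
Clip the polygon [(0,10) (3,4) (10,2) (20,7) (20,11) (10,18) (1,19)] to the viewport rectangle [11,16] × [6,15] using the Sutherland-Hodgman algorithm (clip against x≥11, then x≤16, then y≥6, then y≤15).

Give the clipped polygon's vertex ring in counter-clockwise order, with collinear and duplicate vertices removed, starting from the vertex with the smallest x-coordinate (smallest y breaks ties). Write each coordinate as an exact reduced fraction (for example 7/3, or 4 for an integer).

Clipped polygon: [(11,6) (16,6) (16,69/5) (100/7,15) (11,15)]

1. After x ≥ 11: [(11,5/2) (20,7) (20,11) (11,173/10)]
2. After x ≤ 16: [(11,5/2) (16,5) (16,69/5) (11,173/10)]
3. After y ≥ 6: [(11,6) (16,6) (16,69/5) (11,173/10)]
4. After y ≤ 15: [(11,15) (11,6) (16,6) (16,69/5) (100/7,15)]
5. Canonical ring: [(11,6) (16,6) (16,69/5) (100/7,15) (11,15)]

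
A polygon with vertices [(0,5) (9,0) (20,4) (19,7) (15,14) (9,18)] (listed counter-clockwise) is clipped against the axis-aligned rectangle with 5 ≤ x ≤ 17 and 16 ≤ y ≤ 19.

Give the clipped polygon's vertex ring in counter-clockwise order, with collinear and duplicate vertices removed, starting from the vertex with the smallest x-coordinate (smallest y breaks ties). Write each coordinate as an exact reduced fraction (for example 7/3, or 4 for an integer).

Clipped polygon: [(99/13,16) (12,16) (9,18)]

1. After x ≥ 5: [(5,110/9) (5,20/9) (9,0) (20,4) (19,7) (15,14) (9,18)]
2. After x ≤ 17: [(5,110/9) (5,20/9) (9,0) (17,32/11) (17,21/2) (15,14) (9,18)]
3. After y ≥ 16: [(99/13,16) (12,16) (9,18)]
4. After y ≤ 19: [(99/13,16) (12,16) (9,18)]
5. Canonical ring: [(99/13,16) (12,16) (9,18)]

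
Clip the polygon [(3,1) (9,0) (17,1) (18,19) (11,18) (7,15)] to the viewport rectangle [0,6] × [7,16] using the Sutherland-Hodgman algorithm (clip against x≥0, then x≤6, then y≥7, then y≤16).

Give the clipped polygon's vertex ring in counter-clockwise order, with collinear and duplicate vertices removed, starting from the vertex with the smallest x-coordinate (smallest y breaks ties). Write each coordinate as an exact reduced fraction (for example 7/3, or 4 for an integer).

1. After x ≥ 0: [(3,1) (9,0) (17,1) (18,19) (11,18) (7,15)]
2. After x ≤ 6: [(6,23/2) (3,1) (6,1/2)]
3. After y ≥ 7: [(6,7) (6,23/2) (33/7,7)]
4. After y ≤ 16: [(6,7) (6,23/2) (33/7,7)]
5. Canonical ring: [(33/7,7) (6,7) (6,23/2)]

Clipped polygon: [(33/7,7) (6,7) (6,23/2)]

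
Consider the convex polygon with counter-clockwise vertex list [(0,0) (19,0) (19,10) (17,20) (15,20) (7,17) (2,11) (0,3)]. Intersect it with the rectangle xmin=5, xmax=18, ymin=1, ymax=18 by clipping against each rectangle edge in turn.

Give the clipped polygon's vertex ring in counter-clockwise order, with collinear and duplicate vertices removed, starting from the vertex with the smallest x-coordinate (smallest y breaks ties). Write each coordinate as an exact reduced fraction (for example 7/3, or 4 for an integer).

1. After x ≥ 5: [(5,0) (19,0) (19,10) (17,20) (15,20) (7,17) (5,73/5)]
2. After x ≤ 18: [(5,0) (18,0) (18,15) (17,20) (15,20) (7,17) (5,73/5)]
3. After y ≥ 1: [(5,1) (18,1) (18,15) (17,20) (15,20) (7,17) (5,73/5)]
4. After y ≤ 18: [(5,1) (18,1) (18,15) (87/5,18) (29/3,18) (7,17) (5,73/5)]
5. Canonical ring: [(5,1) (18,1) (18,15) (87/5,18) (29/3,18) (7,17) (5,73/5)]

Clipped polygon: [(5,1) (18,1) (18,15) (87/5,18) (29/3,18) (7,17) (5,73/5)]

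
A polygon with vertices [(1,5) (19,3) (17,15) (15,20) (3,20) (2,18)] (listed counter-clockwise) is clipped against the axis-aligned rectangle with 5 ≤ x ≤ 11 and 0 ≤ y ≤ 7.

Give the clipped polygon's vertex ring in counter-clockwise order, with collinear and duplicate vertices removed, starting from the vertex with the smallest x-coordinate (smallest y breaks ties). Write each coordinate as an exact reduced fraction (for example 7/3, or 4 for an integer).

Clipped polygon: [(5,41/9) (11,35/9) (11,7) (5,7)]

1. After x ≥ 5: [(5,41/9) (19,3) (17,15) (15,20) (5,20)]
2. After x ≤ 11: [(5,41/9) (11,35/9) (11,20) (5,20)]
3. After y ≥ 0: [(5,41/9) (11,35/9) (11,20) (5,20)]
4. After y ≤ 7: [(5,7) (5,41/9) (11,35/9) (11,7)]
5. Canonical ring: [(5,41/9) (11,35/9) (11,7) (5,7)]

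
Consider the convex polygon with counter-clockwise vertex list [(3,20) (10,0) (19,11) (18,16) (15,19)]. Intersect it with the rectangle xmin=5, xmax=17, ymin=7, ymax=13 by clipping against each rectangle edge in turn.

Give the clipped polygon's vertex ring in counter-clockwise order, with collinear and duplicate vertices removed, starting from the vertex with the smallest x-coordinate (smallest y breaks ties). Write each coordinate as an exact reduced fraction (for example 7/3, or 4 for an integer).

1. After x ≥ 5: [(5,119/6) (5,100/7) (10,0) (19,11) (18,16) (15,19)]
2. After x ≤ 17: [(5,119/6) (5,100/7) (10,0) (17,77/9) (17,17) (15,19)]
3. After y ≥ 7: [(5,119/6) (5,100/7) (151/20,7) (173/11,7) (17,77/9) (17,17) (15,19)]
4. After y ≤ 13: [(109/20,13) (151/20,7) (173/11,7) (17,77/9) (17,13)]
5. Canonical ring: [(109/20,13) (151/20,7) (173/11,7) (17,77/9) (17,13)]

Clipped polygon: [(109/20,13) (151/20,7) (173/11,7) (17,77/9) (17,13)]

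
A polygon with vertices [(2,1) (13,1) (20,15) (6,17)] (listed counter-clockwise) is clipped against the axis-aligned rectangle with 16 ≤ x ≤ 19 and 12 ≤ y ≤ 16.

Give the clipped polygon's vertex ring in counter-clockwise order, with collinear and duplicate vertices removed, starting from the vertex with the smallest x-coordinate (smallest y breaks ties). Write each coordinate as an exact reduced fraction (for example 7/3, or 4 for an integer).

1. After x ≥ 16: [(16,7) (20,15) (16,109/7)]
2. After x ≤ 19: [(16,7) (19,13) (19,106/7) (16,109/7)]
3. After y ≥ 12: [(16,12) (37/2,12) (19,13) (19,106/7) (16,109/7)]
4. After y ≤ 16: [(16,12) (37/2,12) (19,13) (19,106/7) (16,109/7)]
5. Canonical ring: [(16,12) (37/2,12) (19,13) (19,106/7) (16,109/7)]

Clipped polygon: [(16,12) (37/2,12) (19,13) (19,106/7) (16,109/7)]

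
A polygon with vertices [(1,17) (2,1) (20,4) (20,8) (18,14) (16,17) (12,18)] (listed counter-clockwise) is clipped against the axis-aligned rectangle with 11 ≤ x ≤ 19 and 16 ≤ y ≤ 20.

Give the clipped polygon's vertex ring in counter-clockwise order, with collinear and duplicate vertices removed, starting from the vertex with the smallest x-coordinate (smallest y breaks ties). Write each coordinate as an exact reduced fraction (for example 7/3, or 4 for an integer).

1. After x ≥ 11: [(11,197/11) (11,5/2) (20,4) (20,8) (18,14) (16,17) (12,18)]
2. After x ≤ 19: [(11,197/11) (11,5/2) (19,23/6) (19,11) (18,14) (16,17) (12,18)]
3. After y ≥ 16: [(11,197/11) (11,16) (50/3,16) (16,17) (12,18)]
4. After y ≤ 20: [(11,197/11) (11,16) (50/3,16) (16,17) (12,18)]
5. Canonical ring: [(11,16) (50/3,16) (16,17) (12,18) (11,197/11)]

Clipped polygon: [(11,16) (50/3,16) (16,17) (12,18) (11,197/11)]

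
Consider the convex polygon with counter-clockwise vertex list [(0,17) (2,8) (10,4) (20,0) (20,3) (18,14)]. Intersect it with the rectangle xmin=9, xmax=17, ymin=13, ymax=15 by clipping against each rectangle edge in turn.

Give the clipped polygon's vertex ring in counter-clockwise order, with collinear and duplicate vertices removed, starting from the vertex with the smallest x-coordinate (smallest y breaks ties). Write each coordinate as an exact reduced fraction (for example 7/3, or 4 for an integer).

1. After x ≥ 9: [(9,31/2) (9,9/2) (10,4) (20,0) (20,3) (18,14)]
2. After x ≤ 17: [(17,85/6) (9,31/2) (9,9/2) (10,4) (17,6/5)]
3. After y ≥ 13: [(17,13) (17,85/6) (9,31/2) (9,13)]
4. After y ≤ 15: [(17,13) (17,85/6) (12,15) (9,15) (9,13)]
5. Canonical ring: [(9,13) (17,13) (17,85/6) (12,15) (9,15)]

Clipped polygon: [(9,13) (17,13) (17,85/6) (12,15) (9,15)]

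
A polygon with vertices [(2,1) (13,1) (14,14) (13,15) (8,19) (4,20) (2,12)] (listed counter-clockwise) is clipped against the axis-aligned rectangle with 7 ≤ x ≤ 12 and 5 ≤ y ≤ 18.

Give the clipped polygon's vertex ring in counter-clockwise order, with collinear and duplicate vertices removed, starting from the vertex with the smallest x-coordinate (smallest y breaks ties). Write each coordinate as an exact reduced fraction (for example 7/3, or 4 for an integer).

1. After x ≥ 7: [(7,1) (13,1) (14,14) (13,15) (8,19) (7,77/4)]
2. After x ≤ 12: [(7,1) (12,1) (12,79/5) (8,19) (7,77/4)]
3. After y ≥ 5: [(7,5) (12,5) (12,79/5) (8,19) (7,77/4)]
4. After y ≤ 18: [(7,18) (7,5) (12,5) (12,79/5) (37/4,18)]
5. Canonical ring: [(7,5) (12,5) (12,79/5) (37/4,18) (7,18)]

Clipped polygon: [(7,5) (12,5) (12,79/5) (37/4,18) (7,18)]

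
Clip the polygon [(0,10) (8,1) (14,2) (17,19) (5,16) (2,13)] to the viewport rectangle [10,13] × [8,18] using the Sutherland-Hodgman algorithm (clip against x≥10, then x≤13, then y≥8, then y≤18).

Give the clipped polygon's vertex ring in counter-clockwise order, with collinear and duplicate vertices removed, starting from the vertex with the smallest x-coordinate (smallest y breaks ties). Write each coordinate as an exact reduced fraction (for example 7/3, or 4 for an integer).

1. After x ≥ 10: [(10,4/3) (14,2) (17,19) (10,69/4)]
2. After x ≤ 13: [(10,4/3) (13,11/6) (13,18) (10,69/4)]
3. After y ≥ 8: [(10,8) (13,8) (13,18) (10,69/4)]
4. After y ≤ 18: [(10,8) (13,8) (13,18) (10,69/4)]
5. Canonical ring: [(10,8) (13,8) (13,18) (10,69/4)]

Clipped polygon: [(10,8) (13,8) (13,18) (10,69/4)]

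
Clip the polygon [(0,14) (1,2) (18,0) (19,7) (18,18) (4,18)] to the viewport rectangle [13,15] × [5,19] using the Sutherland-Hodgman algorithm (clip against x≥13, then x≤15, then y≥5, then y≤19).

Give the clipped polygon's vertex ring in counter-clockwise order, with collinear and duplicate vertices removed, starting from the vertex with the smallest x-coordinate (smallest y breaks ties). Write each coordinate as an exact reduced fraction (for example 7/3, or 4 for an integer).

Clipped polygon: [(13,5) (15,5) (15,18) (13,18)]

1. After x ≥ 13: [(13,10/17) (18,0) (19,7) (18,18) (13,18)]
2. After x ≤ 15: [(13,10/17) (15,6/17) (15,18) (13,18)]
3. After y ≥ 5: [(13,5) (15,5) (15,18) (13,18)]
4. After y ≤ 19: [(13,5) (15,5) (15,18) (13,18)]
5. Canonical ring: [(13,5) (15,5) (15,18) (13,18)]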